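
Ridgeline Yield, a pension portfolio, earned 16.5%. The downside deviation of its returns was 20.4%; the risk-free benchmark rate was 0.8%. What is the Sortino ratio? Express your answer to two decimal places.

0.77

Sortino = (Rp − Rf) / σd = (16.5% − 0.8%) / 20.4% = 15.70% / 20.4% = 0.7696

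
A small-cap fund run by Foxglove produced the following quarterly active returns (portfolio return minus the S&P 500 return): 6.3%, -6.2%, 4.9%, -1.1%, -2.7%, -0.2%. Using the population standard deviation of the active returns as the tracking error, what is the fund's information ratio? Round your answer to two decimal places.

0.04

r̄ = (6.3 − 6.2 + 4.9 − 1.1 − 2.7 − 0.2) / 6 = 0.1667%
Population std dev = √[110.5133 / 6] = 4.2917%
IR = r̄ / tracking error = 0.1667 / 4.2917 = 0.0388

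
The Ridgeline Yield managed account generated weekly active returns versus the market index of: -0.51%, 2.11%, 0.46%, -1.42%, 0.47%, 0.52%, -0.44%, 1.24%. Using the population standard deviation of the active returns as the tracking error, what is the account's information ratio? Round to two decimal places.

Mean return μ = 2.430 / 8 = 0.3038%
Σ(r − μ)² = (-0.51 − 0.3038)² + (2.11 − 0.3038)² + (0.46 − 0.3038)² + … = 8.4246
population σ = √(8.4246 / 8) = √1.0531 = 1.0262%
IR = μ / tracking error = 0.3038 / 1.0262 = 0.2960

0.30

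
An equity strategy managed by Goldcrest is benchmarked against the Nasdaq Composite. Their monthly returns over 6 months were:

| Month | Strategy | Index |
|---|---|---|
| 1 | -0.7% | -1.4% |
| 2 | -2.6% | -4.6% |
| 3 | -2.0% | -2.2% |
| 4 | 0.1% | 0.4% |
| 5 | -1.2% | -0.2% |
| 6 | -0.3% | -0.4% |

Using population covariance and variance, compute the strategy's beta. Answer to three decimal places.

r̄p = -1.1167%,  r̄m = -1.4000%
Cov = Σ(rp − r̄p)(rm − r̄m) / 6 = 1.3933
Var(rm) = Σ(rm − r̄m)² / 6 = 2.7600
β = Cov / Var = 1.3933 / 2.7600 = 0.5048

0.505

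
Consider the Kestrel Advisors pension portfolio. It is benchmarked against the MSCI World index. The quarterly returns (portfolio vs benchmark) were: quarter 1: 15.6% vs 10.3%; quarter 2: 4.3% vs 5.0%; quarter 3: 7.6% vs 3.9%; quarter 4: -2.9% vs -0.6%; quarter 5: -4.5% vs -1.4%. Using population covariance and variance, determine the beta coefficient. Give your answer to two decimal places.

1.68

r̄p = 4.0200%,  r̄m = 3.4400%
Cov = Σ(rp − r̄p)(rm − r̄m) / 5 = 30.1432
Var(rm) = Σ(rm − r̄m)² / 5 = 17.8904
β = Cov / Var = 30.1432 / 17.8904 = 1.6849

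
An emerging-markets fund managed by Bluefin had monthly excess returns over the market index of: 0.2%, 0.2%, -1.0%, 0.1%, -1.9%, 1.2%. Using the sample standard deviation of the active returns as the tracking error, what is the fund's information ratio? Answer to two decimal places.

μ = (0.2 + 0.2 − 1 + 0.1 − 1.9 + 1.2) / 6 = -1.20 / 6 = -0.2000%
Sample std dev = √[5.9000 / 5] = 1.0863%
IR = μ / tracking error = -0.2000 / 1.0863 = -0.1841

-0.18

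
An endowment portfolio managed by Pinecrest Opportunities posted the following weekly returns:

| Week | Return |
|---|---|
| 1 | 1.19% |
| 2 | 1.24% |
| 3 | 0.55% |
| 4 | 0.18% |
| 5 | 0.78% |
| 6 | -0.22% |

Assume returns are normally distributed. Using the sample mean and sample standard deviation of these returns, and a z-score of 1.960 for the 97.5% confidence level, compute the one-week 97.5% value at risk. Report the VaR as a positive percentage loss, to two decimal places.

0.50

r̄ = (1.19 + 1.24 + 0.55 + 0.18 + 0.78 − 0.22) / 6 = 0.6200%
Sample σ = √[Σ(r − r̄)² / 5] = √[1.6390 / 5] = √0.3278 = 0.5725%
VaR = −(r̄ − z·σ) = −(0.6200 − 1.960 × 0.5725) = −(-0.5021) = 0.5021%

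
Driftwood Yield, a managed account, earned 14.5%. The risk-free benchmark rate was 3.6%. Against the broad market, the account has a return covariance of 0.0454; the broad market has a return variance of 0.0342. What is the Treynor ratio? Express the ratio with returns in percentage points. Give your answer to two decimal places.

8.21

β = Cov / Var = 0.0454 / 0.0342 = 1.3275
Treynor = (Rp − Rf) / β = (14.5% − 3.6%) / 1.3275 = 10.90 / 1.3275 = 8.2109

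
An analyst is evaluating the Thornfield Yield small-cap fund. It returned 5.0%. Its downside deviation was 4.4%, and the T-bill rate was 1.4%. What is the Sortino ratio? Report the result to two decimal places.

Sortino = (Rp − Rf) / σd = (5.0% − 1.4%) / 4.4% = 3.60% / 4.4% = 0.8182

0.82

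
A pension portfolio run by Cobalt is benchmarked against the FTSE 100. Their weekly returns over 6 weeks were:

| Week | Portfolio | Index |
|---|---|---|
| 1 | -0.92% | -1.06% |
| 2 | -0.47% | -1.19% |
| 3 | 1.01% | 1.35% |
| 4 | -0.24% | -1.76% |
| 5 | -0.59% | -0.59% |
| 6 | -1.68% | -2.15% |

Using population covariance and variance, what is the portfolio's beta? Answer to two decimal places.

r̄p = -0.4817%,  r̄m = -0.9000%
Cov = Σ(rp − r̄p)(rm − r̄m) / 6 = 0.7799
Var(rm) = Σ(rm − r̄m)² / 6 = 1.2617
β = Cov / Var = 0.7799 / 1.2617 = 0.6181

0.62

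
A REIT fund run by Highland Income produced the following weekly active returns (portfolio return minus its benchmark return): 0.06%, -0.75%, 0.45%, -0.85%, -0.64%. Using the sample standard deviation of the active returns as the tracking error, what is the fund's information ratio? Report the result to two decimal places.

-0.61

Mean return r̄ = -1.730 / 5 = -0.3460%
Σ(r − r̄)² = (0.06 − (-0.3460))² + (-0.75 − (-0.3460))² + … = 1.3021
sample σ = √(1.3021 / 4) = √0.3255 = 0.5705%
IR = r̄ / tracking error = -0.3460 / 0.5705 = -0.6065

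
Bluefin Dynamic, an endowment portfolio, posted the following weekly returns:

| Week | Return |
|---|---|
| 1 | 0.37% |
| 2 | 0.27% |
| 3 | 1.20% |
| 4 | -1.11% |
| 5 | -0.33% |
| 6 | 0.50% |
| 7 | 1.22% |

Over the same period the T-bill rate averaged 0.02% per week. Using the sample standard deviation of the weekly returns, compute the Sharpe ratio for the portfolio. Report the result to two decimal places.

Mean return μ = 2.120 / 7 = 0.3029%
Sample σ = √[Σ(r − μ)² / 6] = √[4.0871 / 6] = √0.6812 = 0.8253%
Sharpe = (μ − rf) / σ = (0.3029 − 0.02) / 0.8253 = 0.2829 / 0.8253 = 0.3428

0.34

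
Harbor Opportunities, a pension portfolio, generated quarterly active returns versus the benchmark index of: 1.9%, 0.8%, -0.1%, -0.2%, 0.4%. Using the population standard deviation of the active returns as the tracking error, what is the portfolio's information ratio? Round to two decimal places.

r̄ = (1.9 + 0.8 − 0.1 − 0.2 + 0.4) / 5 = 2.80 / 5 = 0.5600%
Population std dev = √[2.8920 / 5] = 0.7605%
IR = r̄ / tracking error = 0.5600 / 0.7605 = 0.7364

0.74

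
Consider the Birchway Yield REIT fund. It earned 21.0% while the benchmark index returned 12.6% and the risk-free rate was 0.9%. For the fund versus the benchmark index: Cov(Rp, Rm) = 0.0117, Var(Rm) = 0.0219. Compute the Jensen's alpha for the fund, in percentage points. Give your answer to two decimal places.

13.85

β = Cov / Var = 0.0117 / 0.0219 = 0.5342
E[R] = Rf + β(Rm − Rf) = 0.9% + 0.5342 × (12.6% − 0.9%) = 7.1501%
α = Rp − E[R] = 21.0% − 7.1501% = 13.8499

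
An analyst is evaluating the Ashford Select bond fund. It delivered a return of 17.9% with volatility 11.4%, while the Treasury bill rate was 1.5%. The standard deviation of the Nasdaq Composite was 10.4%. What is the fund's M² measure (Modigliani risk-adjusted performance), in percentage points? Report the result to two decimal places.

16.46

Sharpe = (Rp − Rf) / σp = (17.9% − 1.5%) / 11.4% = 1.4386
M² = Rf + Sharpe × σm = 1.5% + 1.4386 × 10.4% = 16.4614%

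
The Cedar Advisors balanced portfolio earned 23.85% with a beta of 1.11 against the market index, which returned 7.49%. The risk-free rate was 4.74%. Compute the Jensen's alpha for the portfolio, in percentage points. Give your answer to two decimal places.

16.06

CAPM expected return = Rf + β(Rm − Rf) = 4.74% + 1.11 × (7.49% − 4.74%) = 4.74 + 1.11 × 2.75 = 7.7925%
Jensen's α = Rp − E[R] = 23.85% − 7.7925% = 16.0575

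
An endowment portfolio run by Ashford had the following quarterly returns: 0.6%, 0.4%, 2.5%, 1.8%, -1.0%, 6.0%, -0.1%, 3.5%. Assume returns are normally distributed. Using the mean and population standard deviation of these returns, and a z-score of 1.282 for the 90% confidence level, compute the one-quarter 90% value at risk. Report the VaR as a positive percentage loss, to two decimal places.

1.00

Mean return r̄ = 13.70 / 8 = 1.7125%
Population σ = √[Σ(r − r̄)² / 8] = √[35.8088 / 8] = √4.4761 = 2.1157%
VaR = −(r̄ − z·σ) = −(1.7125 − 1.282 × 2.1157) = −(-0.9998) = 0.9998%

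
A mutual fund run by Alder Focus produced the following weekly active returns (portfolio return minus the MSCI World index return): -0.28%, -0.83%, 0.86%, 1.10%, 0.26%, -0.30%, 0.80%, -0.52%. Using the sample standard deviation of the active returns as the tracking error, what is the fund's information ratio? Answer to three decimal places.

0.189

Mean return r̄ = 1.090 / 8 = 0.1363%
Sample σ = √[Σ(r − r̄)² / 7] = √[3.6364 / 7] = √0.5195 = 0.7208%
IR = r̄ / tracking error = 0.1363 / 0.7208 = 0.1891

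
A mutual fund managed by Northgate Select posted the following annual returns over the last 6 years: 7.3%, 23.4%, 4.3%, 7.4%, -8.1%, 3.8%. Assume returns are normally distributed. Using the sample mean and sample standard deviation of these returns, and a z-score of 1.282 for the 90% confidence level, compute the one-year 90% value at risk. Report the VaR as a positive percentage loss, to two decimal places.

6.63

r̄ = (7.3 + 23.4 + 4.3 + 7.4 − 8.1 + 3.8) / 6 = 38.10 / 6 = 6.3500%
Σ(r − r̄)² = (7.3 − 6.3500)² + (23.4 − 6.3500)² + … = 512.2150
sample σ = √(512.2150 / 5) = √102.4430 = 10.1214%
VaR = −(r̄ − z·σ) = −(6.3500 − 1.282 × 10.1214) = −(-6.6256) = 6.6256%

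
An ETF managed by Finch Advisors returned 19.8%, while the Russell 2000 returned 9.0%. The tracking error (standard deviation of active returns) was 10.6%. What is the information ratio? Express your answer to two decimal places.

1.02

IR = (Rp − Rb) / TE = (19.8% − 9.0%) / 10.6% = 10.80% / 10.6% = 1.0189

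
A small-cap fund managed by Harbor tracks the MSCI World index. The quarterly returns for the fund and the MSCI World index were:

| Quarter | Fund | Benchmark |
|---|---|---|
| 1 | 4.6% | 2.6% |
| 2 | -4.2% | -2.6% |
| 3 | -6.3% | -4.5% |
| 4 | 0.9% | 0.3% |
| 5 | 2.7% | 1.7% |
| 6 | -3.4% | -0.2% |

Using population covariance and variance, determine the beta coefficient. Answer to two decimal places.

1.52

r̄p = -0.9500%,  r̄m = -0.4500%
Cov = Σ(rp − r̄p)(rm − r̄m) / 6 = 9.0342
Var(rm) = Σ(rm − r̄m)² / 6 = 5.9292
β = Cov / Var = 9.0342 / 5.9292 = 1.5237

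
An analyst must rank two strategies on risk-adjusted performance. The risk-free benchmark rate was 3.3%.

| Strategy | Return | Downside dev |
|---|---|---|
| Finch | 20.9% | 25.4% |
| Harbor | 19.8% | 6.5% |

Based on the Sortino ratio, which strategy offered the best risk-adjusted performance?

Harbor

Finch: Sortino ratio = (20.9% − 3.3%) / 25.4% = 0.693
Harbor: Sortino ratio = (19.8% − 3.3%) / 6.5% = 2.538
Highest: Harbor (2.538).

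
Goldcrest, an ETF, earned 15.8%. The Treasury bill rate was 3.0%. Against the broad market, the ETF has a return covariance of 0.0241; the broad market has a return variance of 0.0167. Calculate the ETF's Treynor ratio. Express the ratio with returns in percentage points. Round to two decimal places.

β = Cov / Var = 0.0241 / 0.0167 = 1.4431
Treynor = (Rp − Rf) / β = (15.8% − 3.0%) / 1.4431 = 12.80 / 1.4431 = 8.8698

8.87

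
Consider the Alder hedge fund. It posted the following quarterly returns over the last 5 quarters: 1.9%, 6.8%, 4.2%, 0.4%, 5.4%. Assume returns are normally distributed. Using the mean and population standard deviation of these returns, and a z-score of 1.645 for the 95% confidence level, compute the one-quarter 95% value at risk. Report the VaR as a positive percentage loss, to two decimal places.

μ = (1.9 + 6.8 + 4.2 + 0.4 + 5.4) / 5 = 18.70 / 5 = 3.7400%
Σ(r − μ)² = (1.9 − 3.7400)² + (6.8 − 3.7400)² + … = 26.8720
population σ = √(26.8720 / 5) = √5.3744 = 2.3183%
VaR = −(μ − z·σ) = −(3.7400 − 1.645 × 2.3183) = −(-0.0736) = 0.0736%

0.07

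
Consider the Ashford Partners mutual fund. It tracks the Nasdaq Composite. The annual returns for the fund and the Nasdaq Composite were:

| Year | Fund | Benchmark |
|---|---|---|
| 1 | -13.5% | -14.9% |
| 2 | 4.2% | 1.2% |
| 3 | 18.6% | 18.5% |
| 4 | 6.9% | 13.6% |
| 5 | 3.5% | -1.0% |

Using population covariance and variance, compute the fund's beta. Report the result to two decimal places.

0.83

r̄p = 3.9400%,  r̄m = 3.4800%
Cov = Σ(rp − r̄p)(rm − r̄m) / 5 = 114.4148
Var(rm) = Σ(rm − r̄m)² / 5 = 138.2216
β = Cov / Var = 114.4148 / 138.2216 = 0.8278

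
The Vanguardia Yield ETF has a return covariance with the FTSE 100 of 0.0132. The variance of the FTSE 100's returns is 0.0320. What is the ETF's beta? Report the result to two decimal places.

0.41

β = Cov(Rp, Rm) / Var(Rm) = 0.0132 / 0.0320 = 0.4125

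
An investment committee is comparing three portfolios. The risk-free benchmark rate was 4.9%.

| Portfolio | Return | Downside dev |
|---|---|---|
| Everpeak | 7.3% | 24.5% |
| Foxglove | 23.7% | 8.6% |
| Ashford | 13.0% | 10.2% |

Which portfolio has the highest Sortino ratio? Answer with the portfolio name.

Everpeak: Sortino ratio = (7.3% − 4.9%) / 24.5% = 0.098
Foxglove: Sortino ratio = (23.7% − 4.9%) / 8.6% = 2.186
Ashford: Sortino ratio = (13.0% − 4.9%) / 10.2% = 0.794
Highest: Foxglove (2.186).

Foxglove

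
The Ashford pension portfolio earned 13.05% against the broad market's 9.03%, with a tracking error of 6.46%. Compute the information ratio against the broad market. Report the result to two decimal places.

0.62

IR = (Rp − Rb) / TE = (13.05% − 9.03%) / 6.46% = 4.02% / 6.46% = 0.6223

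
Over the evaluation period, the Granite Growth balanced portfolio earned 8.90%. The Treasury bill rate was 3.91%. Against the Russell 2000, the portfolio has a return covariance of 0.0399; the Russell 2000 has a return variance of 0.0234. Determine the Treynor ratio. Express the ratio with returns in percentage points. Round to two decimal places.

β = Cov / Var = 0.0399 / 0.0234 = 1.7051
Treynor = (Rp − Rf) / β = (8.90% − 3.91%) / 1.7051 = 4.99 / 1.7051 = 2.9265

2.93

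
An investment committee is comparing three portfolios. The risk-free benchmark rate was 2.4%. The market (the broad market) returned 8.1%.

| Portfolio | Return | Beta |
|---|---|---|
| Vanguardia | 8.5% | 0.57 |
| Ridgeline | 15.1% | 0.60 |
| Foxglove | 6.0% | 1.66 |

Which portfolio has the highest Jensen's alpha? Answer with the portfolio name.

Vanguardia: α = 8.5% − [2.4% + 0.57 × (8.1% − 2.4%)] = 2.851
Ridgeline: α = 15.1% − [2.4% + 0.60 × (8.1% − 2.4%)] = 9.280
Foxglove: α = 6.0% − [2.4% + 1.66 × (8.1% − 2.4%)] = -5.862
Highest: Ridgeline (9.280).

Ridgeline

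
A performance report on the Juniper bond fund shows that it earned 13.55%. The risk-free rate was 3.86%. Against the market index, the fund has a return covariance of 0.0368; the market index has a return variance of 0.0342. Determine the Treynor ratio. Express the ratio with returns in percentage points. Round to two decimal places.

β = Cov / Var = 0.0368 / 0.0342 = 1.0760
Treynor = (Rp − Rf) / β = (13.55% − 3.86%) / 1.0760 = 9.69 / 1.0760 = 9.0056

9.01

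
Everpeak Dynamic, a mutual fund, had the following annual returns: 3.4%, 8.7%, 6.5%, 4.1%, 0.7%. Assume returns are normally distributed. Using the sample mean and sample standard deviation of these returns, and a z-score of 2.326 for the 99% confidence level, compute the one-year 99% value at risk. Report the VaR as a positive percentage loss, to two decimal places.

μ = (3.4 + 8.7 + 6.5 + 4.1 + 0.7) / 5 = 23.40 / 5 = 4.6800%
Σ(r − μ)² = 37.2880; sample σ = √(37.2880/4) = 3.0532%
VaR = −(μ − z·σ) = −(4.6800 − 2.326 × 3.0532) = −(-2.4217) = 2.4217%

2.42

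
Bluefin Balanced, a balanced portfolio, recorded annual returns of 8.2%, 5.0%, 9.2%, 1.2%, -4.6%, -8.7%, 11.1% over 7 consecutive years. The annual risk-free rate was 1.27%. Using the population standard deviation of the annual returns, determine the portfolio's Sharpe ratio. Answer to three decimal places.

r̄ = (8.2 + 5 + 9.2 + 1.2 − 4.6 − 8.7 + 11.1) / 7 = 21.40 / 7 = 3.0571%
Σ(r − r̄)² = 332.9571; population σ = √(332.9571/7) = 6.8968%
Sharpe = (r̄ − rf) / σ = (3.0571 − 1.27) / 6.8968 = 1.7871 / 6.8968 = 0.2591

0.259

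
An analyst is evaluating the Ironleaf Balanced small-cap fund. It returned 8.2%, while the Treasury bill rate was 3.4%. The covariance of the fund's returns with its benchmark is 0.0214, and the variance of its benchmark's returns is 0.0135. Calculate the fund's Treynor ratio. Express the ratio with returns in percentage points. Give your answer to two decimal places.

3.03

β = Cov / Var = 0.0214 / 0.0135 = 1.5852
Treynor = (Rp − Rf) / β = (8.2% − 3.4%) / 1.5852 = 4.80 / 1.5852 = 3.0280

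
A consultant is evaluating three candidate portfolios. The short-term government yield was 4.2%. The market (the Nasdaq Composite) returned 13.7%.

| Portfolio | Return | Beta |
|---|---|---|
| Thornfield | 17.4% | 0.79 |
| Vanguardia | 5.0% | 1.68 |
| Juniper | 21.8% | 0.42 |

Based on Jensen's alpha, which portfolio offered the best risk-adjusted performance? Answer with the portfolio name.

Thornfield: α = 17.4% − [4.2% + 0.79 × (13.7% − 4.2%)] = 5.695
Vanguardia: α = 5.0% − [4.2% + 1.68 × (13.7% − 4.2%)] = -15.160
Juniper: α = 21.8% − [4.2% + 0.42 × (13.7% − 4.2%)] = 13.610
Highest: Juniper (13.610).

Juniper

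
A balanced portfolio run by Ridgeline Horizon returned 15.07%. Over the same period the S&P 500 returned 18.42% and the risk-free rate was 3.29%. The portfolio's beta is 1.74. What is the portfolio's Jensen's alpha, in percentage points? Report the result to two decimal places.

CAPM expected return = Rf + β(Rm − Rf) = 3.29% + 1.74 × (18.42% − 3.29%) = 3.29 + 1.74 × 15.13 = 29.6162%
Jensen's α = Rp − E[R] = 15.07% − 29.6162% = -14.5462

-14.55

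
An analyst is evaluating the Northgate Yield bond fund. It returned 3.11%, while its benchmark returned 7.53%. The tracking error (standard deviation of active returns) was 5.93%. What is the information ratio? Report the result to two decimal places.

-0.75

IR = (Rp − Rb) / TE = (3.11% − 7.53%) / 5.93% = -4.42% / 5.93% = -0.7454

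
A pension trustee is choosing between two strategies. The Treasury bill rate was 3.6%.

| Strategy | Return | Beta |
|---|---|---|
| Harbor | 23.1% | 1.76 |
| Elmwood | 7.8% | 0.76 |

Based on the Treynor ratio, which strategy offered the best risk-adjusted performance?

Harbor

Harbor: Treynor = (23.1% − 3.6%) / 1.76 = 11.080
Elmwood: Treynor = (7.8% − 3.6%) / 0.76 = 5.526
Highest: Harbor (11.080).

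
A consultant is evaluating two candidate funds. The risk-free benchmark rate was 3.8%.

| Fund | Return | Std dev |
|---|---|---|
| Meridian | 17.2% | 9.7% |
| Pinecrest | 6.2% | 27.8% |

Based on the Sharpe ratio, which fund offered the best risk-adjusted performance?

Meridian

Meridian: Sharpe ratio = (17.2% − 3.8%) / 9.7% = 1.381
Pinecrest: Sharpe ratio = (6.2% − 3.8%) / 27.8% = 0.086
Highest: Meridian (1.381).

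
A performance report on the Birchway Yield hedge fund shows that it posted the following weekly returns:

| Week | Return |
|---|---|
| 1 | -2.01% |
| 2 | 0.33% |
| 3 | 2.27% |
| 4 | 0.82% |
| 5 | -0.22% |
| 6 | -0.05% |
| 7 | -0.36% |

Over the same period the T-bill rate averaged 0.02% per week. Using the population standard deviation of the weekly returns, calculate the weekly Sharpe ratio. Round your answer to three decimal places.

Mean return μ = 0.780 / 7 = 0.1114%
Population σ = √[Σ(r − μ)² / 7] = √[10.0679 / 7] = √1.4383 = 1.1993%
Sharpe = (μ − rf) / σ = (0.1114 − 0.02) / 1.1993 = 0.0914 / 1.1993 = 0.0762

0.076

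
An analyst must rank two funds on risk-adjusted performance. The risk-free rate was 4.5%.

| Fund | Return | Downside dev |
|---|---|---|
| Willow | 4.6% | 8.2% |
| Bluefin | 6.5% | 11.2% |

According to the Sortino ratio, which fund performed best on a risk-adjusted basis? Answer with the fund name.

Willow: Sortino ratio = (4.6% − 4.5%) / 8.2% = 0.012
Bluefin: Sortino ratio = (6.5% − 4.5%) / 11.2% = 0.179
Highest: Bluefin (0.179).

Bluefin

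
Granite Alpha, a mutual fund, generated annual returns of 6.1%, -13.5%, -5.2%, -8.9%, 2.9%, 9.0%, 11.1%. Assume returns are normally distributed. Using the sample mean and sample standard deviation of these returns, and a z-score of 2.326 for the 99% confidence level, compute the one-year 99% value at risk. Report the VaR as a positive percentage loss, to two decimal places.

21.81

Mean return r̄ = 1.50 / 7 = 0.2143%
Sample σ = √[Σ(r − r̄)² / 6] = √[538.0086 / 6] = √89.6681 = 9.4693%
VaR = −(r̄ − z·σ) = −(0.2143 − 2.326 × 9.4693) = −(-21.8113) = 21.8113%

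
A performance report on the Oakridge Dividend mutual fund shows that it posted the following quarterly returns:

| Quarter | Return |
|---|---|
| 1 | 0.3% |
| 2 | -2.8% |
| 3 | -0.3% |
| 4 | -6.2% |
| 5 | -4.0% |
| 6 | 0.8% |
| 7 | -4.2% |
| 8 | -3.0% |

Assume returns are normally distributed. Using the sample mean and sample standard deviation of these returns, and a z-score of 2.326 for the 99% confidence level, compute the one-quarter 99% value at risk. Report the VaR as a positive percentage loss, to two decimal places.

8.17

μ = (0.3 − 2.8 − 0.3 − 6.2 − 4 + 0.8 − 4.2 − 3) / 8 = -2.4250%
Sample σ = √[Σ(r − μ)² / 7] = √[42.6950 / 7] = √6.0993 = 2.4697%
VaR = −(μ − z·σ) = −(-2.4250 − 2.326 × 2.4697) = −(-8.1695) = 8.1695%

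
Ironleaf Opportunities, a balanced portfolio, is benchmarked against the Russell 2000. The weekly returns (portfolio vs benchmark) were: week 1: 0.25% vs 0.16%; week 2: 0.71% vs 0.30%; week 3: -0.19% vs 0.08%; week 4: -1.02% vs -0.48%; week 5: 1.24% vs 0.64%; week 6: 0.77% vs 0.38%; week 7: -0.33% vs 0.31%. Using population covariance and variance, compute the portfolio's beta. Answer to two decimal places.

r̄p = 0.2043%,  r̄m = 0.1986%
Cov = Σ(rp − r̄p)(rm − r̄m) / 7 = 0.2039
Var(rm) = Σ(rm − r̄m)² / 7 = 0.1038
β = Cov / Var = 0.2039 / 0.1038 = 1.9644

1.96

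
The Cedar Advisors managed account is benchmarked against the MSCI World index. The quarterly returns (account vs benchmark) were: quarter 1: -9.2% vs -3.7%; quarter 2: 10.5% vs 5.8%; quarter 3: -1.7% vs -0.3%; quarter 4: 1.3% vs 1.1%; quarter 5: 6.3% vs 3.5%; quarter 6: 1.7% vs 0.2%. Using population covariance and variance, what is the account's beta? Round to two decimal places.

2.04

r̄p = 1.4833%,  r̄m = 1.1000%
Cov = Σ(rp − r̄p)(rm − r̄m) / 6 = 18.2467
Var(rm) = Σ(rm − r̄m)² / 6 = 8.9433
β = Cov / Var = 18.2467 / 8.9433 = 2.0403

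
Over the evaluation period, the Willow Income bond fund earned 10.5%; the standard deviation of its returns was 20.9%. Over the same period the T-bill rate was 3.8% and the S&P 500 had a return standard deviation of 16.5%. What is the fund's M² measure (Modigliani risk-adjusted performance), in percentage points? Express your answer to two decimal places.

9.09

Sharpe = (Rp − Rf) / σp = (10.5% − 3.8%) / 20.9% = 0.3206
M² = Rf + Sharpe × σm = 3.8% + 0.3206 × 16.5% = 9.0899%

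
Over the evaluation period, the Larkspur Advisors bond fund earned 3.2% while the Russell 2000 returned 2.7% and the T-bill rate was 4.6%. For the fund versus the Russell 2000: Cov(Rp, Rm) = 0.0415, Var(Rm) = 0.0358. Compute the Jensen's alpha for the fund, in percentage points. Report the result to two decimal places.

0.80

β = Cov / Var = 0.0415 / 0.0358 = 1.1592
E[R] = Rf + β(Rm − Rf) = 4.6% + 1.1592 × (2.7% − 4.6%) = 2.3975%
α = Rp − E[R] = 3.2% − 2.3975% = 0.8025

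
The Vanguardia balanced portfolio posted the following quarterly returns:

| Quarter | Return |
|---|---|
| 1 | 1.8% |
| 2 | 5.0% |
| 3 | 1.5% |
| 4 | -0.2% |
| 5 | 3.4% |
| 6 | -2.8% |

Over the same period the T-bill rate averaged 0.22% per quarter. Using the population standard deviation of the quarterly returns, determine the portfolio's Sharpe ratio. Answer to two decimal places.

μ = (1.8 + 5 + 1.5 − 0.2 + 3.4 − 2.8) / 6 = 8.70 / 6 = 1.4500%
Σ(r − μ)² = 37.3150; population σ = √(37.3150/6) = 2.4938%
Sharpe = (μ − rf) / σ = (1.4500 − 0.22) / 2.4938 = 1.2300 / 2.4938 = 0.4932

0.49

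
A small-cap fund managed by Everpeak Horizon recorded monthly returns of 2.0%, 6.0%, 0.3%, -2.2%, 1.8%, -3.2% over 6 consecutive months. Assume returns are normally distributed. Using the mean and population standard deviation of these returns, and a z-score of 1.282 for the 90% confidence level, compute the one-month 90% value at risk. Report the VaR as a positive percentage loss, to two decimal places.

3.09

Mean return r̄ = 4.70 / 6 = 0.7833%
Population std dev = √[54.7283 / 6] = 3.0202%
VaR = −(r̄ − z·σ) = −(0.7833 − 1.282 × 3.0202) = −(-3.0886) = 3.0886%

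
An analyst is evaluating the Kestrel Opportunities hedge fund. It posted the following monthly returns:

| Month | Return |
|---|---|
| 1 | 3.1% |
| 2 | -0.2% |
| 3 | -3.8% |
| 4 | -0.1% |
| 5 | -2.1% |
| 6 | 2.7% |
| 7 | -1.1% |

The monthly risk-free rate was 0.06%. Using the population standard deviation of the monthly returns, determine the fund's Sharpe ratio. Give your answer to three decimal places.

-0.120

μ = (3.1 − 0.2 − 3.8 − 0.1 − 2.1 + 2.7 − 1.1) / 7 = -1.50 / 7 = -0.2143%
Σ(r − μ)² = 36.6886; population σ = √(36.6886/7) = 2.2894%
Sharpe = (μ − rf) / σ = (-0.2143 − 0.06) / 2.2894 = -0.2743 / 2.2894 = -0.1198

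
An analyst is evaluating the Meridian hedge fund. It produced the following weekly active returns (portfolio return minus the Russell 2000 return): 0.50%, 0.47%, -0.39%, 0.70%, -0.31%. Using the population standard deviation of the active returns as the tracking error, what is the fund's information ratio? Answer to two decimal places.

μ = (0.5 + 0.47 − 0.39 + 0.7 − 0.31) / 5 = 0.970 / 5 = 0.1940%
Σ(r − μ)² = 1.0209; population σ = √(1.0209/5) = 0.4519%
IR = μ / tracking error = 0.1940 / 0.4519 = 0.4293

0.43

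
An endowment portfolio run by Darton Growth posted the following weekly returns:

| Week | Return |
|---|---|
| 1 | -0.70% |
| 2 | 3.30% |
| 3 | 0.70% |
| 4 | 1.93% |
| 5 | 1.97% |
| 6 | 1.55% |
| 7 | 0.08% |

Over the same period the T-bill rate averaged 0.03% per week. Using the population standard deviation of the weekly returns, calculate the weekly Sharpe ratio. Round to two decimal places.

0.99

r̄ = (-0.7 + 3.3 + 0.7 + 1.93 + 1.97 + 1.55 + 0.08) / 7 = 1.2614%
Population σ = √[Σ(r − r̄)² / 7] = √[10.7463 / 7] = √1.5352 = 1.2390%
Sharpe = (r̄ − rf) / σ = (1.2614 − 0.03) / 1.2390 = 1.2314 / 1.2390 = 0.9939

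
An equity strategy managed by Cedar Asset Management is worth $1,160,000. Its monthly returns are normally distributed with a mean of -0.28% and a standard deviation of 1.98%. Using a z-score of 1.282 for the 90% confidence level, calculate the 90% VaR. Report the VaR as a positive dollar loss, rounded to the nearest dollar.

$32,693

Return at the 90% tail: μ − z·σ = -0.28% − 1.282 × 1.98% = -0.28 − 2.53836 = -2.81836%
VaR = −(-2.81836%) × $1,160,000 = 2.81836% × $1,160,000 = $32,693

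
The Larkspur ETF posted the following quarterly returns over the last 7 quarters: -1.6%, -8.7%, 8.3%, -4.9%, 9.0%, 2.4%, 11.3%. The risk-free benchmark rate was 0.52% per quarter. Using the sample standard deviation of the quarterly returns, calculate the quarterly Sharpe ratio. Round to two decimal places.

Mean return r̄ = 15.80 / 7 = 2.2571%
Sample σ = √[Σ(r − r̄)² / 6] = √[349.9371 / 6] = √58.3229 = 7.6369%
Sharpe = (r̄ − rf) / σ = (2.2571 − 0.52) / 7.6369 = 1.7371 / 7.6369 = 0.2275

0.23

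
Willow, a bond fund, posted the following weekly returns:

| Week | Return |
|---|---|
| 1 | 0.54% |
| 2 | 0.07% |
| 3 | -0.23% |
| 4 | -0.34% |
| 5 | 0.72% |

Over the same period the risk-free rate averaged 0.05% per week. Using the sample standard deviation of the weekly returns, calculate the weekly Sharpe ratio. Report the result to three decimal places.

Mean return r̄ = 0.760 / 5 = 0.1520%
Σ(r − r̄)² = 0.8679; sample σ = √(0.8679/4) = 0.4658%
Sharpe = (r̄ − rf) / σ = (0.1520 − 0.05) / 0.4658 = 0.1020 / 0.4658 = 0.2190

0.219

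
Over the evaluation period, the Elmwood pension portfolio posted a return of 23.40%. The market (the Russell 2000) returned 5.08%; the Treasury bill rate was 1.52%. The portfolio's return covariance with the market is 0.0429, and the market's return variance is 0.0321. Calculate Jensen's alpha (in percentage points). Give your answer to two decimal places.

β = Cov / Var = 0.0429 / 0.0321 = 1.3364
E[R] = Rf + β(Rm − Rf) = 1.52% + 1.3364 × (5.08% − 1.52%) = 6.2776%
α = Rp − E[R] = 23.40% − 6.2776% = 17.1224

17.12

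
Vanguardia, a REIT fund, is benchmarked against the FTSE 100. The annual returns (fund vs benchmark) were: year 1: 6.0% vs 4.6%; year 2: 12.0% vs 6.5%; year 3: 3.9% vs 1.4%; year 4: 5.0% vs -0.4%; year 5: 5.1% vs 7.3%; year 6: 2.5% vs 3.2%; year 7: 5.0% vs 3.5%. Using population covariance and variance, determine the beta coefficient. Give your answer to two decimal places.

0.56

r̄p = 5.6429%,  r̄m = 3.7286%
Cov = Σ(rp − r̄p)(rm − r̄m) / 7 = 3.5016
Var(rm) = Σ(rm − r̄m)² / 7 = 6.2849
β = Cov / Var = 3.5016 / 6.2849 = 0.5571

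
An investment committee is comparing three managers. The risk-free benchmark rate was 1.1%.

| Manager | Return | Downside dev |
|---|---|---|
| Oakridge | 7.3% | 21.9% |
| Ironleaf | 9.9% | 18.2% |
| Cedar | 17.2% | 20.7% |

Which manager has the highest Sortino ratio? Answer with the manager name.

Oakridge: Sortino ratio = (7.3% − 1.1%) / 21.9% = 0.283
Ironleaf: Sortino ratio = (9.9% − 1.1%) / 18.2% = 0.484
Cedar: Sortino ratio = (17.2% − 1.1%) / 20.7% = 0.778
Highest: Cedar (0.778).

Cedar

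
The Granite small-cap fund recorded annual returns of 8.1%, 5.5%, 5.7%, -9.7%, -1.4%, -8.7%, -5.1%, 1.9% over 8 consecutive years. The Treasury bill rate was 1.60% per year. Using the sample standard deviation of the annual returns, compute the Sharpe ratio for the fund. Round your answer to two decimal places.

-0.30

Mean return r̄ = -3.70 / 8 = -0.4625%
Σ(r − r̄)² = (8.1 − (-0.4625))² + (5.5 − (-0.4625))² + … = 327.9988
σ = √[327.9988 / 7] = 6.8452%
Sharpe = (r̄ − rf) / σ = (-0.4625 − 1.6) / 6.8452 = -2.0625 / 6.8452 = -0.3013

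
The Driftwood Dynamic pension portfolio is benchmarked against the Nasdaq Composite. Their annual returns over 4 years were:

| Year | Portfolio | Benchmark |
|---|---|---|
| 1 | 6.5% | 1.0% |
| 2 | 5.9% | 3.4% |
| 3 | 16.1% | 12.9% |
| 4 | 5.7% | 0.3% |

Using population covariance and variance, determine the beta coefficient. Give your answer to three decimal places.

r̄p = 8.5500%,  r̄m = 4.4000%
Cov = Σ(rp − r̄p)(rm − r̄m) / 4 = 21.3700
Var(rm) = Σ(rm − r̄m)² / 4 = 25.4050
β = Cov / Var = 21.3700 / 25.4050 = 0.8412

0.841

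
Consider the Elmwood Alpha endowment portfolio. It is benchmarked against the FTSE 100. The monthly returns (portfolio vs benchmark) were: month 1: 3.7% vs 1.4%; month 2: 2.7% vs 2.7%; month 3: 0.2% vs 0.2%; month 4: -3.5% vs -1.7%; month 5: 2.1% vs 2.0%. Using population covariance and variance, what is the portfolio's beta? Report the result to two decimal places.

r̄p = 1.0400%,  r̄m = 0.9200%
Cov = Σ(rp − r̄p)(rm − r̄m) / 5 = 3.5752
Var(rm) = Σ(rm − r̄m)² / 5 = 2.3896
β = Cov / Var = 3.5752 / 2.3896 = 1.4961

1.50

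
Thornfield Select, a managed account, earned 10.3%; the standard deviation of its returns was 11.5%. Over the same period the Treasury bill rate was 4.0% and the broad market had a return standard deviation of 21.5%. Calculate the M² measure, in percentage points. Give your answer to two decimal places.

15.78

Sharpe = (Rp − Rf) / σp = (10.3% − 4.0%) / 11.5% = 0.5478
M² = Rf + Sharpe × σm = 4.0% + 0.5478 × 21.5% = 15.7777%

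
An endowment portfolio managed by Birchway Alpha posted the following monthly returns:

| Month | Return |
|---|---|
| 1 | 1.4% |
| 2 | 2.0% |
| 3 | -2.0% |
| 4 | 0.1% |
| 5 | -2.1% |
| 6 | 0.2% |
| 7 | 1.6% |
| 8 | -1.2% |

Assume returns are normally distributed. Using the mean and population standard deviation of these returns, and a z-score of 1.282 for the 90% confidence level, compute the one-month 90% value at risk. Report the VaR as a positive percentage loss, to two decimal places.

Mean return r̄ = -0.00 / 8 = 0.0000%
Σ(r − r̄)² = (1.4 − 0.0000)² + (2 − 0.0000)² + (-2 − 0.0000)² + … = 18.4200
σ = √[18.4200 / 8] = 1.5174%
VaR = −(r̄ − z·σ) = −(0.0000 − 1.282 × 1.5174) = −(-1.9453) = 1.9453%

1.95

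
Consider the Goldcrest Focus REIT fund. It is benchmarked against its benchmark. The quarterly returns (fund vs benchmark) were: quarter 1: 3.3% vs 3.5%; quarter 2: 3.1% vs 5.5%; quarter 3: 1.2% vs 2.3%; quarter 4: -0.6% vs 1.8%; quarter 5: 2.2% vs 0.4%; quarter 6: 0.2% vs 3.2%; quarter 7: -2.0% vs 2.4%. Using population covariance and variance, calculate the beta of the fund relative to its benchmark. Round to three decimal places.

0.452

r̄p = 1.0571%,  r̄m = 2.7286%
Cov = Σ(rp − r̄p)(rm − r̄m) / 7 = 0.9727
Var(rm) = Σ(rm − r̄m)² / 7 = 2.1535
β = Cov / Var = 0.9727 / 2.1535 = 0.4517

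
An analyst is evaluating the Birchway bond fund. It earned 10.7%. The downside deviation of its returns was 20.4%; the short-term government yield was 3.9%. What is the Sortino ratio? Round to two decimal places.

0.33

Sortino = (Rp − Rf) / σd = (10.7% − 3.9%) / 20.4% = 6.80% / 20.4% = 0.3333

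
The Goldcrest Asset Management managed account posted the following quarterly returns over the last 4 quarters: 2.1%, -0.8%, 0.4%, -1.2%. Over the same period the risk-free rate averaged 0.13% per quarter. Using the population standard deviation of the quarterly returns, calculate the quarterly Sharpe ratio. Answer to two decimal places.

0.00

r̄ = (2.1 − 0.8 + 0.4 − 1.2) / 4 = 0.50 / 4 = 0.1250%
Σ(r − r̄)² = (2.1 − 0.1250)² + (-0.8 − 0.1250)² + … = 6.5875
population σ = √(6.5875 / 4) = √1.6469 = 1.2833%
Sharpe = (r̄ − rf) / σ = (0.1250 − 0.13) / 1.2833 = -0.0050 / 1.2833 = -0.0039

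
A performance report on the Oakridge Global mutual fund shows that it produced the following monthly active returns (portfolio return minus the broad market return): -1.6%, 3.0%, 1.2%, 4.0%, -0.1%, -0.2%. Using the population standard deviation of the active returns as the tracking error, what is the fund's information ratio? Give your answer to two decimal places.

r̄ = (-1.6 + 3 + 1.2 + 4 − 0.1 − 0.2) / 6 = 1.0500%
Σ(r − r̄)² = 22.4350; population σ = √(22.4350/6) = 1.9337%
IR = r̄ / tracking error = 1.0500 / 1.9337 = 0.5430

0.54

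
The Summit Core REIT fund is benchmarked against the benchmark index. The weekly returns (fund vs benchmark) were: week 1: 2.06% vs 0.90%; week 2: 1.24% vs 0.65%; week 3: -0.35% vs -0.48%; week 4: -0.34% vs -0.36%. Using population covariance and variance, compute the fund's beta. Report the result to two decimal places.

1.70

r̄p = 0.6525%,  r̄m = 0.1775%
Cov = Σ(rp − r̄p)(rm − r̄m) / 4 = 0.6218
Var(rm) = Σ(rm − r̄m)² / 4 = 0.3666
β = Cov / Var = 0.6218 / 0.3666 = 1.6961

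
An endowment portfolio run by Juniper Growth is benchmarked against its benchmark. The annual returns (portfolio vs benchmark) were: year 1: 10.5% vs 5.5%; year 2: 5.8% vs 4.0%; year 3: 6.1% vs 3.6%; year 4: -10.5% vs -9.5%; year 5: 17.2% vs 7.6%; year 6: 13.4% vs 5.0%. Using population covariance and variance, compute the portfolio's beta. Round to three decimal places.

1.515

r̄p = 7.0833%,  r̄m = 2.7000%
Cov = Σ(rp − r̄p)(rm − r̄m) / 6 = 47.6050
Var(rm) = Σ(rm − r̄m)² / 6 = 31.4133
β = Cov / Var = 47.6050 / 31.4133 = 1.5154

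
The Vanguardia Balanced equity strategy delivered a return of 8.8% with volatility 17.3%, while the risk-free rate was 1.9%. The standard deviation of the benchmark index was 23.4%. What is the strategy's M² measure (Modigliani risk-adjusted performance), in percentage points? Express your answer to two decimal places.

Sharpe = (Rp − Rf) / σp = (8.8% − 1.9%) / 17.3% = 0.3988
M² = Rf + Sharpe × σm = 1.9% + 0.3988 × 23.4% = 11.2319%

11.23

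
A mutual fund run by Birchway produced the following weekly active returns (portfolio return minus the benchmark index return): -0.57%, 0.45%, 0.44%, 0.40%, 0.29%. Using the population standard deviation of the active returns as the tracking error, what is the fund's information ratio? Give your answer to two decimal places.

Mean return r̄ = 1.010 / 5 = 0.2020%
Σ(r − r̄)² = 0.7611; population σ = √(0.7611/5) = 0.3902%
IR = r̄ / tracking error = 0.2020 / 0.3902 = 0.5177

0.52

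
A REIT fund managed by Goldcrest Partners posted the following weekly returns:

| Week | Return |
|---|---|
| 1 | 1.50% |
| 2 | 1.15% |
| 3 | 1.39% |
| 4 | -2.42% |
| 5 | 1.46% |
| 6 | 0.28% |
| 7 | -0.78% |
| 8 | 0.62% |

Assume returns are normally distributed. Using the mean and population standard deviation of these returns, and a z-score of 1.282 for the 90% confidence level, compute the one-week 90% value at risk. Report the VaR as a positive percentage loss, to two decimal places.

1.25

r̄ = (1.5 + 1.15 + 1.39 − 2.42 + 1.46 + 0.28 − 0.78 + 0.62) / 8 = 0.4000%
Σ(r − r̄)² = (1.5 − 0.4000)² + (1.15 − 0.4000)² + (1.39 − 0.4000)² + … = 13.2838
σ = √[13.2838 / 8] = 1.2886%
VaR = −(r̄ − z·σ) = −(0.4000 − 1.282 × 1.2886) = −(-1.2520) = 1.2520%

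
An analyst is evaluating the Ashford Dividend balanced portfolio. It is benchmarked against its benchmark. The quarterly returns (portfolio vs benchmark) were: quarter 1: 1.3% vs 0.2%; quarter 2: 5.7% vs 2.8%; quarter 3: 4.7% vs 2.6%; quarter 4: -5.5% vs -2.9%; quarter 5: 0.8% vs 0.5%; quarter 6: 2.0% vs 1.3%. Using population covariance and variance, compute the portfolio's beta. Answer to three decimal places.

r̄p = 1.5000%,  r̄m = 0.7500%
Cov = Σ(rp − r̄p)(rm − r̄m) / 6 = 6.7733
Var(rm) = Σ(rm − r̄m)² / 6 = 3.6025
β = Cov / Var = 6.7733 / 3.6025 = 1.8802

1.880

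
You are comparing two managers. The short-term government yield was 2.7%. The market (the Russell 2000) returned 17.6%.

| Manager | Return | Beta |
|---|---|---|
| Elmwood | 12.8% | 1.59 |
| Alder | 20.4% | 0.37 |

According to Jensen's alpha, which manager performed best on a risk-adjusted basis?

Alder

Elmwood: α = 12.8% − [2.7% + 1.59 × (17.6% − 2.7%)] = -13.591
Alder: α = 20.4% − [2.7% + 0.37 × (17.6% − 2.7%)] = 12.187
Highest: Alder (12.187).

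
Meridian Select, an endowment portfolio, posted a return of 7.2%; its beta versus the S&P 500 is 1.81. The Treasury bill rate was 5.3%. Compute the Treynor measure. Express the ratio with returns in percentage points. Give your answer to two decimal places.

Treynor = (Rp − Rf) / β = (7.2% − 5.3%) / 1.81 = 1.90 / 1.81 = 1.0497

1.05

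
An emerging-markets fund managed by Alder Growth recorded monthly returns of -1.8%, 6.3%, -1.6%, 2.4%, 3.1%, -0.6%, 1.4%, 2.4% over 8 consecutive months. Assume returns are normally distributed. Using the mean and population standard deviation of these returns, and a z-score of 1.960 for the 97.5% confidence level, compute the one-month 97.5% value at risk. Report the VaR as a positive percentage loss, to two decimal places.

3.55

r̄ = (-1.8 + 6.3 − 1.6 + 2.4 + 3.1 − 0.6 + 1.4 + 2.4) / 8 = 11.60 / 8 = 1.4500%
Population σ = √[Σ(r − r̄)² / 8] = √[52.1200 / 8] = √6.5150 = 2.5524%
VaR = −(r̄ − z·σ) = −(1.4500 − 1.960 × 2.5524) = −(-3.5527) = 3.5527%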